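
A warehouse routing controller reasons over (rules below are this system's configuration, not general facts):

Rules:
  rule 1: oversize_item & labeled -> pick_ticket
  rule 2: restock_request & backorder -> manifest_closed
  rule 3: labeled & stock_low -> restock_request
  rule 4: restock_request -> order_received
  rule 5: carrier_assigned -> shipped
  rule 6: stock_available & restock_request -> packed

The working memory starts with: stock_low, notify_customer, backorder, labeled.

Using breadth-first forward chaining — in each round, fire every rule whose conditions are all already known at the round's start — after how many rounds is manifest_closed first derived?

2

Round 1: rule 3 [labeled & stock_low -> restock_request]. Adds restock_request.
Round 2: rule 2 [restock_request & backorder -> manifest_closed]; rule 4 [restock_request -> order_received]. Adds manifest_closed, order_received.
manifest_closed first appears in round 2.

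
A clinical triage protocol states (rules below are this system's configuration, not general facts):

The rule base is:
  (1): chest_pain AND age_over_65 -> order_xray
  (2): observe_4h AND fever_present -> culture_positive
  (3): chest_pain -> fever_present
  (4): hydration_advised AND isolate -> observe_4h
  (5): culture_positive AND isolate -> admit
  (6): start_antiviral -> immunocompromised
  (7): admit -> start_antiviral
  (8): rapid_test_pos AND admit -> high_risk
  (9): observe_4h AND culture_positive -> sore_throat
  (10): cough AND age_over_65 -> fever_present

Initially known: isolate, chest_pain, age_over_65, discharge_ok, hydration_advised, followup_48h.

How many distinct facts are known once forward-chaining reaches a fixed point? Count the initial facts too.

14

Round 1: (1) [chest_pain AND age_over_65 -> order_xray]; (3) [chest_pain -> fever_present]; (4) [hydration_advised AND isolate -> observe_4h]. New: order_xray, fever_present, observe_4h.
Round 2: (2) [observe_4h AND fever_present -> culture_positive]. New: culture_positive.
Round 3: (5) [culture_positive AND isolate -> admit]; (9) [observe_4h AND culture_positive -> sore_throat]. New: admit, sore_throat.
Round 4: (7) [admit -> start_antiviral]. New: start_antiviral.
Round 5: (6) [start_antiviral -> immunocompromised]. New: immunocompromised.
Closure: {admit, age_over_65, chest_pain, culture_positive, discharge_ok, fever_present, followup_48h, hydration_advised, immunocompromised, isolate, observe_4h, order_xray, sore_throat, start_antiviral} — 14 facts.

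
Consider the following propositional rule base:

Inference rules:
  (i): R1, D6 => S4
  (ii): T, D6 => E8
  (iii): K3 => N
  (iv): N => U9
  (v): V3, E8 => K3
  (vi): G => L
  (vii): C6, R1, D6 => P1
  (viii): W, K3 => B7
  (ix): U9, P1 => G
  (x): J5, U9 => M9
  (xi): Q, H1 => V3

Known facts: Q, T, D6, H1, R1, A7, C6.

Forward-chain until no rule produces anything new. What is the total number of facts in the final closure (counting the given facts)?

16

Round 1: (i) [R1, D6 => S4]; (ii) [T, D6 => E8]; (vii) [C6, R1, D6 => P1]; (xi) [Q, H1 => V3]. New: S4, E8, P1, V3.
Round 2: (v) [V3, E8 => K3]. New: K3.
Round 3: (iii) [K3 => N]. New: N.
Round 4: (iv) [N => U9]. New: U9.
Round 5: (ix) [U9, P1 => G]. New: G.
Round 6: (vi) [G => L]. New: L.
Closure: {A7, C6, D6, E8, G, H1, K3, L, N, P1, Q, R1, S4, T, U9, V3} — 16 facts.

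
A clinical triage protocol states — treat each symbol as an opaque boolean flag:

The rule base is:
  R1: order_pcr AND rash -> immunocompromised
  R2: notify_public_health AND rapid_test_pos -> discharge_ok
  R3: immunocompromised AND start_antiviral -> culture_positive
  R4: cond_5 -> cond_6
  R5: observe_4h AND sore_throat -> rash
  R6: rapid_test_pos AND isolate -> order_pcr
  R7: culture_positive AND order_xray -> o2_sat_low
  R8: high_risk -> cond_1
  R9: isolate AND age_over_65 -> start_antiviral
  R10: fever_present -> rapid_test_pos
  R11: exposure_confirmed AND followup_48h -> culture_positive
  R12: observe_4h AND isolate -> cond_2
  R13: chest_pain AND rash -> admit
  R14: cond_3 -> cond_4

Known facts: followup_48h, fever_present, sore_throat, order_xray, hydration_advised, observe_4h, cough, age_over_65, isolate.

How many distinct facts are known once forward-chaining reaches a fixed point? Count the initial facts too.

17

Round 1 — R5, R9, R10, R12, derive rash, start_antiviral, rapid_test_pos, cond_2.
Round 2 — R6, derive order_pcr.
Round 3 — R1, derive immunocompromised.
Round 4 — R3, derive culture_positive.
Round 5 — R7, derive o2_sat_low.
Closure: {age_over_65, cond_2, cough, culture_positive, fever_present, followup_48h, hydration_advised, immunocompromised, isolate, o2_sat_low, observe_4h, order_pcr, order_xray, rapid_test_pos, rash, sore_throat, start_antiviral} — 17 facts.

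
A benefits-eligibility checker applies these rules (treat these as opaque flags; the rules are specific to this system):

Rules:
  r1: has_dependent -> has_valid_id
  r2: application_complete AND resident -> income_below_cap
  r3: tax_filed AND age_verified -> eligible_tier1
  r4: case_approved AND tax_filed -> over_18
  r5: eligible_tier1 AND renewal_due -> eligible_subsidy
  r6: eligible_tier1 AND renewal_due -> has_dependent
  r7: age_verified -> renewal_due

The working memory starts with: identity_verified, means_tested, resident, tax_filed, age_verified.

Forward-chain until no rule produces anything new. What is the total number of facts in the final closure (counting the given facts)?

Round 1: r3 [tax_filed AND age_verified -> eligible_tier1]; r7 [age_verified -> renewal_due]. New: eligible_tier1, renewal_due.
Round 2: r5 [eligible_tier1 AND renewal_due -> eligible_subsidy]; r6 [eligible_tier1 AND renewal_due -> has_dependent]. New: eligible_subsidy, has_dependent.
Round 3: r1 [has_dependent -> has_valid_id]. New: has_valid_id.
Closure: {age_verified, eligible_subsidy, eligible_tier1, has_dependent, has_valid_id, identity_verified, means_tested, renewal_due, resident, tax_filed} — 10 facts.

10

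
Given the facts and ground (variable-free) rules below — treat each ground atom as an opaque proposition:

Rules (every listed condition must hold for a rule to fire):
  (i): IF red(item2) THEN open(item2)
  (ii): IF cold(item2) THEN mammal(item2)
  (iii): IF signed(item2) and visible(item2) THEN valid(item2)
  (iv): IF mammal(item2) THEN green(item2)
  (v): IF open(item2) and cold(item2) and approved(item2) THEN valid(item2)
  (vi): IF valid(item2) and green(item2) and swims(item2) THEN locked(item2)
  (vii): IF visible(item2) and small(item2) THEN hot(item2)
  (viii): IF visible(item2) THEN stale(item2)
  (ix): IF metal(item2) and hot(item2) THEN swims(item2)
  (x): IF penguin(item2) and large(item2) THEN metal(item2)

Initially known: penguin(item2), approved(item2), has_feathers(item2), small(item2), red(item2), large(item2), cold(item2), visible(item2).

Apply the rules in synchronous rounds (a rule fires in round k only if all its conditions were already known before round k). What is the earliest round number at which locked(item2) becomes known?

3

[1] (i) [IF red(item2) THEN open(item2)]; (ii) [IF cold(item2) THEN mammal(item2)]; (vii) [IF visible(item2) and small(item2) THEN hot(item2)]; (viii) [IF visible(item2) THEN stale(item2)]; (x) [IF penguin(item2) and large(item2) THEN metal(item2)]. ⇒ new: open(item2), mammal(item2), hot(item2), stale(item2), metal(item2).
[2] (iv) [IF mammal(item2) THEN green(item2)]; (v) [IF open(item2) and cold(item2) and approved(item2) THEN valid(item2)]; (ix) [IF metal(item2) and hot(item2) THEN swims(item2)]. ⇒ new: green(item2), valid(item2), swims(item2).
[3] (vi) [IF valid(item2) and green(item2) and swims(item2) THEN locked(item2)]. ⇒ new: locked(item2).
locked(item2) first appears in round 3.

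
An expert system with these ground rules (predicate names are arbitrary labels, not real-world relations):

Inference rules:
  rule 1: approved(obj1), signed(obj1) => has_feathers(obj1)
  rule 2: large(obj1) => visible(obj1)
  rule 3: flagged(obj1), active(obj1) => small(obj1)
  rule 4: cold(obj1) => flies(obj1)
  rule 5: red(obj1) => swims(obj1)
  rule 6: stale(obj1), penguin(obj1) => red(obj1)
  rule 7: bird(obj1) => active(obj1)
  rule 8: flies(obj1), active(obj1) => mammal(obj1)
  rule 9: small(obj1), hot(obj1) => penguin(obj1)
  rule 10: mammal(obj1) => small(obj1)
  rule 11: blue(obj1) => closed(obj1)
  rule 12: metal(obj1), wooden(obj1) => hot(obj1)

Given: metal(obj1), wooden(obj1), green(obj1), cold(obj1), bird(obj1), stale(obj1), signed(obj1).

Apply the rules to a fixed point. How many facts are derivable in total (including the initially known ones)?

15

Round 1 fires rule 4, rule 7, rule 12, giving flies(obj1), active(obj1), hot(obj1).
Round 2 fires rule 8, giving mammal(obj1).
Round 3 fires rule 10, giving small(obj1).
Round 4 fires rule 9, giving penguin(obj1).
Round 5 fires rule 6, giving red(obj1).
Round 6 fires rule 5, giving swims(obj1).
Closure: {active(obj1), bird(obj1), cold(obj1), flies(obj1), green(obj1), hot(obj1), mammal(obj1), metal(obj1), penguin(obj1), red(obj1), signed(obj1), small(obj1), stale(obj1), swims(obj1), wooden(obj1)} — 15 facts.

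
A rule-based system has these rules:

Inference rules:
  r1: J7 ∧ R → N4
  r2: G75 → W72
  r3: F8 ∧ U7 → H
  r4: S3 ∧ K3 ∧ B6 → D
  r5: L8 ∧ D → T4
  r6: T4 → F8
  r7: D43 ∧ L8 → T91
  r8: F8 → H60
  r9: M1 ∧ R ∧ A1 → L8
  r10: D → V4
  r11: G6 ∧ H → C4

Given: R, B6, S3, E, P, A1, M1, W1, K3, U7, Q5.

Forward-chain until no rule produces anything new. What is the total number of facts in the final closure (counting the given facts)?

18

Round 1 fires r4, r9, giving D, L8.
Round 2 fires r5, r10, giving T4, V4.
Round 3 fires r6, giving F8.
Round 4 fires r3, r8, giving H, H60.
Closure: {A1, B6, D, E, F8, H, H60, K3, L8, M1, P, Q5, R, S3, T4, U7, V4, W1} — 18 facts.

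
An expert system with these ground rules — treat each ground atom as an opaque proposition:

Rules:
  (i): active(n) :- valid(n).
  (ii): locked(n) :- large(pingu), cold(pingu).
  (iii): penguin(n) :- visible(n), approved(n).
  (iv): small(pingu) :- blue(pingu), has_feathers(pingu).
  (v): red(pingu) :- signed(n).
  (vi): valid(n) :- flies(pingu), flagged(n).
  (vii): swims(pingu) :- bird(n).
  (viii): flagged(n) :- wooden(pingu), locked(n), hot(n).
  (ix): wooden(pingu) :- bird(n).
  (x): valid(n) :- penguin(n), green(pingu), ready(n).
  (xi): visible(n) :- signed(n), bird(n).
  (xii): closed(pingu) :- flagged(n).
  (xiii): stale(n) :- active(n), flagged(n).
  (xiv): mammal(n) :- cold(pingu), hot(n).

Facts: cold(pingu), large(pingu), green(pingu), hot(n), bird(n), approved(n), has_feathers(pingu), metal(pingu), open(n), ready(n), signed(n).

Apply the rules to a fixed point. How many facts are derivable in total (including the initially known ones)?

23

Round 1: (ii) [locked(n) :- large(pingu), cold(pingu).]; (v) [red(pingu) :- signed(n).]; (vii) [swims(pingu) :- bird(n).]; (ix) [wooden(pingu) :- bird(n).]; (xi) [visible(n) :- signed(n), bird(n).]; (xiv) [mammal(n) :- cold(pingu), hot(n).]. New: locked(n), red(pingu), swims(pingu), wooden(pingu), visible(n), mammal(n).
Round 2: (iii) [penguin(n) :- visible(n), approved(n).]; (viii) [flagged(n) :- wooden(pingu), locked(n), hot(n).]. New: penguin(n), flagged(n).
Round 3: (x) [valid(n) :- penguin(n), green(pingu), ready(n).]; (xii) [closed(pingu) :- flagged(n).]. New: valid(n), closed(pingu).
Round 4: (i) [active(n) :- valid(n).]. New: active(n).
Round 5: (xiii) [stale(n) :- active(n), flagged(n).]. New: stale(n).
Closure: {active(n), approved(n), bird(n), closed(pingu), cold(pingu), flagged(n), green(pingu), has_feathers(pingu), hot(n), large(pingu), locked(n), mammal(n), metal(pingu), open(n), penguin(n), ready(n), red(pingu), signed(n), stale(n), swims(pingu), valid(n), visible(n), wooden(pingu)} — 23 facts.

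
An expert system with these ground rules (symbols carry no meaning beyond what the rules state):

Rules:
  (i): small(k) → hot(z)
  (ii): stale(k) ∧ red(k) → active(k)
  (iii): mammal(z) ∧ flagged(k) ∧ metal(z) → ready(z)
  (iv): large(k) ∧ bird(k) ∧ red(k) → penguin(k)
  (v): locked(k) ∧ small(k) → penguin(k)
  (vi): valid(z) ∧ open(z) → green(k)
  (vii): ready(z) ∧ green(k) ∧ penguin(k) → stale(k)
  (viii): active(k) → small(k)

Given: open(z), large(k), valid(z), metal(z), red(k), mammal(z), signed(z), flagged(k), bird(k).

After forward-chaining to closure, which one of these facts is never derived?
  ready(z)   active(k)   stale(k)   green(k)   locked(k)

Round 1 fires (iii), (iv), (vi), giving ready(z), penguin(k), green(k).
Round 2 fires (vii), giving stale(k).
Round 3 fires (ii), giving active(k).
Round 4 fires (viii), giving small(k).
Round 5 fires (i), giving hot(z).
Derived: ready(z) (round 1), active(k) (round 3), green(k) (round 1), stale(k) (round 2). locked(k) never appears in any round.

locked(k)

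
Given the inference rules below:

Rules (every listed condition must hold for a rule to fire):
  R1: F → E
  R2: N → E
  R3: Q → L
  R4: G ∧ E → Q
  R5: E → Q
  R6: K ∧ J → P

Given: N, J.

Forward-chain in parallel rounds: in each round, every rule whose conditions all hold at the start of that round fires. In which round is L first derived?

3

[1] R2 [N → E]. ⇒ new: E.
[2] R5 [E → Q]. ⇒ new: Q.
[3] R3 [Q → L]. ⇒ new: L.
L first appears in round 3.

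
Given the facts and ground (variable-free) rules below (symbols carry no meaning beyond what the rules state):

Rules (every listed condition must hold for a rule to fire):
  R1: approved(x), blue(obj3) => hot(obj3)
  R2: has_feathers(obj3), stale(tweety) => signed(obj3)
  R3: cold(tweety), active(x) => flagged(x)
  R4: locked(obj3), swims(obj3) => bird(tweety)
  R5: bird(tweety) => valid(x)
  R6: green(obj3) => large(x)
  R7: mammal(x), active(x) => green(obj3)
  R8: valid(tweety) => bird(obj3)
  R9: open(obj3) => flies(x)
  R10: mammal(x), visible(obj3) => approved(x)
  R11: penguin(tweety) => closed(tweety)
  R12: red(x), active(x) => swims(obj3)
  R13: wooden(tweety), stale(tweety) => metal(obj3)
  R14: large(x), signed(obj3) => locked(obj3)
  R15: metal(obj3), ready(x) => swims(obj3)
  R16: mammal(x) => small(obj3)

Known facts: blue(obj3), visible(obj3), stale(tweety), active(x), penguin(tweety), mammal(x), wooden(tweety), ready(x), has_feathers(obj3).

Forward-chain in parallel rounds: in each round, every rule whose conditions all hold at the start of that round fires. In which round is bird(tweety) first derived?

4

[1] R2 [has_feathers(obj3), stale(tweety) => signed(obj3)]; R7 [mammal(x), active(x) => green(obj3)]; R10 [mammal(x), visible(obj3) => approved(x)]; R11 [penguin(tweety) => closed(tweety)]; R13 [wooden(tweety), stale(tweety) => metal(obj3)]; R16 [mammal(x) => small(obj3)]. ⇒ new: signed(obj3), green(obj3), approved(x), closed(tweety), metal(obj3), small(obj3).
[2] R1 [approved(x), blue(obj3) => hot(obj3)]; R6 [green(obj3) => large(x)]; R15 [metal(obj3), ready(x) => swims(obj3)]. ⇒ new: hot(obj3), large(x), swims(obj3).
[3] R14 [large(x), signed(obj3) => locked(obj3)]. ⇒ new: locked(obj3).
[4] R4 [locked(obj3), swims(obj3) => bird(tweety)]. ⇒ new: bird(tweety).
bird(tweety) first appears in round 4.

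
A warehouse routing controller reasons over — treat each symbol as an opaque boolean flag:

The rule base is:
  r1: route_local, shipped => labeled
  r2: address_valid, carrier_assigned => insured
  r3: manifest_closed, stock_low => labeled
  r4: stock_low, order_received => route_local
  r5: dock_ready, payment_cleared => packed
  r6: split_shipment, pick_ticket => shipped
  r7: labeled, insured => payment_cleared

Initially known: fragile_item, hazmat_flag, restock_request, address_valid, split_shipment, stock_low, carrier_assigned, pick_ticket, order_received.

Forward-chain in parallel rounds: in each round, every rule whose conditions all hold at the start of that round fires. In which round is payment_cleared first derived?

[1] r2 [address_valid, carrier_assigned => insured]; r4 [stock_low, order_received => route_local]; r6 [split_shipment, pick_ticket => shipped]. ⇒ new: insured, route_local, shipped.
[2] r1 [route_local, shipped => labeled]. ⇒ new: labeled.
[3] r7 [labeled, insured => payment_cleared]. ⇒ new: payment_cleared.
payment_cleared first appears in round 3.

3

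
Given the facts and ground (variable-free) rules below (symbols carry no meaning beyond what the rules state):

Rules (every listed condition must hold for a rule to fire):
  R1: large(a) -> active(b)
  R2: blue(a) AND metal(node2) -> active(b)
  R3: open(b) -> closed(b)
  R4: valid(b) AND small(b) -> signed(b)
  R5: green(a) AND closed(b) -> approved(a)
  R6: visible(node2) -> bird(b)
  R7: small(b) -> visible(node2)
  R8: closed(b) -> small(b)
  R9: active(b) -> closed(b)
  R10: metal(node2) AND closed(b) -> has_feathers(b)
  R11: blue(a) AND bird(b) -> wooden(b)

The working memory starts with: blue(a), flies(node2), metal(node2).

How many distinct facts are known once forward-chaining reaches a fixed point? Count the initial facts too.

10

Round 1: R2 [blue(a) AND metal(node2) -> active(b)]. Adds active(b).
Round 2: R9 [active(b) -> closed(b)]. Adds closed(b).
Round 3: R8 [closed(b) -> small(b)]; R10 [metal(node2) AND closed(b) -> has_feathers(b)]. Adds small(b), has_feathers(b).
Round 4: R7 [small(b) -> visible(node2)]. Adds visible(node2).
Round 5: R6 [visible(node2) -> bird(b)]. Adds bird(b).
Round 6: R11 [blue(a) AND bird(b) -> wooden(b)]. Adds wooden(b).
Closure: {active(b), bird(b), blue(a), closed(b), flies(node2), has_feathers(b), metal(node2), small(b), visible(node2), wooden(b)} — 10 facts.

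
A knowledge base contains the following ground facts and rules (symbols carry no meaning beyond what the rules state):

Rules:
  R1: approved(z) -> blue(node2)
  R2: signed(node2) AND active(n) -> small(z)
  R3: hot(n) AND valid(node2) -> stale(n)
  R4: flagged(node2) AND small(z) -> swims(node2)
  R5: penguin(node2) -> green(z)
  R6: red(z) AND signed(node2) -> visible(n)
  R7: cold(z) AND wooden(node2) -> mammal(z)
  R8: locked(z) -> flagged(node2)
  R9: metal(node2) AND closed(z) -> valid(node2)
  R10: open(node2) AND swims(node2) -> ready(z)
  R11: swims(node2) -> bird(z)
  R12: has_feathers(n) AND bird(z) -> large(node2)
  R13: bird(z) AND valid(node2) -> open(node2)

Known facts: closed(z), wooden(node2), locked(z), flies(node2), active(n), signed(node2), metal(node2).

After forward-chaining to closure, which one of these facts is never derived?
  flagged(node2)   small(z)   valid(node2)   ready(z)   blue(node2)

[1] R2 [signed(node2) AND active(n) -> small(z)]; R8 [locked(z) -> flagged(node2)]; R9 [metal(node2) AND closed(z) -> valid(node2)]. ⇒ new: small(z), flagged(node2), valid(node2).
[2] R4 [flagged(node2) AND small(z) -> swims(node2)]. ⇒ new: swims(node2).
[3] R11 [swims(node2) -> bird(z)]. ⇒ new: bird(z).
[4] R13 [bird(z) AND valid(node2) -> open(node2)]. ⇒ new: open(node2).
[5] R10 [open(node2) AND swims(node2) -> ready(z)]. ⇒ new: ready(z).
Derived: small(z) (round 1), flagged(node2) (round 1), ready(z) (round 5), valid(node2) (round 1). blue(node2) never appears in any round.

blue(node2)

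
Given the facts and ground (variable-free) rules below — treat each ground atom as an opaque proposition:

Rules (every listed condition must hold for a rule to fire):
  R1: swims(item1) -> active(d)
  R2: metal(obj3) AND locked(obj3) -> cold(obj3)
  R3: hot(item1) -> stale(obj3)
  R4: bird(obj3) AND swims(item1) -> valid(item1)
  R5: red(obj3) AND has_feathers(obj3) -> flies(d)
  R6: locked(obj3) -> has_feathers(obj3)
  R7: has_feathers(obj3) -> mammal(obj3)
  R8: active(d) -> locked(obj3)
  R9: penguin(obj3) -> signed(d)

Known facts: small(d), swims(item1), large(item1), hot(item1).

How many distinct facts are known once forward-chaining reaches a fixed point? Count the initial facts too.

9

Round 1 fires R1, R3, giving active(d), stale(obj3).
Round 2 fires R8, giving locked(obj3).
Round 3 fires R6, giving has_feathers(obj3).
Round 4 fires R7, giving mammal(obj3).
Closure: {active(d), has_feathers(obj3), hot(item1), large(item1), locked(obj3), mammal(obj3), small(d), stale(obj3), swims(item1)} — 9 facts.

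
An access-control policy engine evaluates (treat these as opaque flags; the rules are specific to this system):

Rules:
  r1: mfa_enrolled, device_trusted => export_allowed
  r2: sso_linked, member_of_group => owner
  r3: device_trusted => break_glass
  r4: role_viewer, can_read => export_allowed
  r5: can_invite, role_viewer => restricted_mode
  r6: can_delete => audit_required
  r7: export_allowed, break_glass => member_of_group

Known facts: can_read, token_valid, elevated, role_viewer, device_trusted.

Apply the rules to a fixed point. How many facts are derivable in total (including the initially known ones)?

Round 1: r3 [device_trusted => break_glass]; r4 [role_viewer, can_read => export_allowed]. New: break_glass, export_allowed.
Round 2: r7 [export_allowed, break_glass => member_of_group]. New: member_of_group.
Closure: {break_glass, can_read, device_trusted, elevated, export_allowed, member_of_group, role_viewer, token_valid} — 8 facts.

8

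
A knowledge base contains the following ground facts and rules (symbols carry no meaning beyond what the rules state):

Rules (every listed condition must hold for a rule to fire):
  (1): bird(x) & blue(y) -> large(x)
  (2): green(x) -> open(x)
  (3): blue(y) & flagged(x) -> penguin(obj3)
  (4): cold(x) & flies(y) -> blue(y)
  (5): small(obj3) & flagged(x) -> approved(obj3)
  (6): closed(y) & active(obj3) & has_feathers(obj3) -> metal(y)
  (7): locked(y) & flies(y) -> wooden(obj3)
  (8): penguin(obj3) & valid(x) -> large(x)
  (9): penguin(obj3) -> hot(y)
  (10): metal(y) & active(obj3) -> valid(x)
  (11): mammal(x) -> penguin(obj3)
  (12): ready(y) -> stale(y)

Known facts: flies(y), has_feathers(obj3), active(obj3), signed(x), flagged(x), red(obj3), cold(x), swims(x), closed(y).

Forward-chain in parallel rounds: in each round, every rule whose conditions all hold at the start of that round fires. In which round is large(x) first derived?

Round 1: (4) [cold(x) & flies(y) -> blue(y)]; (6) [closed(y) & active(obj3) & has_feathers(obj3) -> metal(y)]. New: blue(y), metal(y).
Round 2: (3) [blue(y) & flagged(x) -> penguin(obj3)]; (10) [metal(y) & active(obj3) -> valid(x)]. New: penguin(obj3), valid(x).
Round 3: (8) [penguin(obj3) & valid(x) -> large(x)]; (9) [penguin(obj3) -> hot(y)]. New: large(x), hot(y).
large(x) first appears in round 3.

3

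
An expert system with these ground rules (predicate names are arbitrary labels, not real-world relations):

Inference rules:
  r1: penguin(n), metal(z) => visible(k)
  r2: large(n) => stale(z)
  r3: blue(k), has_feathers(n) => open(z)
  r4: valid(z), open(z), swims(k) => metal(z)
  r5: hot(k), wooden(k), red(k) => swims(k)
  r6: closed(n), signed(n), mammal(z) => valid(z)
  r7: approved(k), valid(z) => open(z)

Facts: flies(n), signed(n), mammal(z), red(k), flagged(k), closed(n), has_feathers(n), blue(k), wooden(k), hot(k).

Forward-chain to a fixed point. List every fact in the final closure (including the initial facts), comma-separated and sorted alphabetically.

blue(k), closed(n), flagged(k), flies(n), has_feathers(n), hot(k), mammal(z), metal(z), open(z), red(k), signed(n), swims(k), valid(z), wooden(k)

Round 1 — r3, r5, r6, derive open(z), swims(k), valid(z).
Round 2 — r4, derive metal(z).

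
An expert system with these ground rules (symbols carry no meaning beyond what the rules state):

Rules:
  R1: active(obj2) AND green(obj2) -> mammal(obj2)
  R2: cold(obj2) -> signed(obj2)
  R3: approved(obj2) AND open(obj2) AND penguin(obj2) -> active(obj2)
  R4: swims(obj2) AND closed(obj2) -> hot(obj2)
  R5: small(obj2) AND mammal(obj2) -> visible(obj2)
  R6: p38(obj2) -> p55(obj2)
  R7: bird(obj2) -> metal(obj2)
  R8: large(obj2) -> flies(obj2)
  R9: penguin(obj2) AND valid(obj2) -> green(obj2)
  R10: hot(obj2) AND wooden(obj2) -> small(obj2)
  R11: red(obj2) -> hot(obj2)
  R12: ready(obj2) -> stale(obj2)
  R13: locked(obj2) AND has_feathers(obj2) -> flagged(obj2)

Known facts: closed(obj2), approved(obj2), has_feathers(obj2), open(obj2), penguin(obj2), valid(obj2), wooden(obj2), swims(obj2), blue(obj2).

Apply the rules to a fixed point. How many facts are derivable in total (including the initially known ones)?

15

[1] R3 [approved(obj2) AND open(obj2) AND penguin(obj2) -> active(obj2)]; R4 [swims(obj2) AND closed(obj2) -> hot(obj2)]; R9 [penguin(obj2) AND valid(obj2) -> green(obj2)]. ⇒ new: active(obj2), hot(obj2), green(obj2).
[2] R1 [active(obj2) AND green(obj2) -> mammal(obj2)]; R10 [hot(obj2) AND wooden(obj2) -> small(obj2)]. ⇒ new: mammal(obj2), small(obj2).
[3] R5 [small(obj2) AND mammal(obj2) -> visible(obj2)]. ⇒ new: visible(obj2).
Closure: {active(obj2), approved(obj2), blue(obj2), closed(obj2), green(obj2), has_feathers(obj2), hot(obj2), mammal(obj2), open(obj2), penguin(obj2), small(obj2), swims(obj2), valid(obj2), visible(obj2), wooden(obj2)} — 15 facts.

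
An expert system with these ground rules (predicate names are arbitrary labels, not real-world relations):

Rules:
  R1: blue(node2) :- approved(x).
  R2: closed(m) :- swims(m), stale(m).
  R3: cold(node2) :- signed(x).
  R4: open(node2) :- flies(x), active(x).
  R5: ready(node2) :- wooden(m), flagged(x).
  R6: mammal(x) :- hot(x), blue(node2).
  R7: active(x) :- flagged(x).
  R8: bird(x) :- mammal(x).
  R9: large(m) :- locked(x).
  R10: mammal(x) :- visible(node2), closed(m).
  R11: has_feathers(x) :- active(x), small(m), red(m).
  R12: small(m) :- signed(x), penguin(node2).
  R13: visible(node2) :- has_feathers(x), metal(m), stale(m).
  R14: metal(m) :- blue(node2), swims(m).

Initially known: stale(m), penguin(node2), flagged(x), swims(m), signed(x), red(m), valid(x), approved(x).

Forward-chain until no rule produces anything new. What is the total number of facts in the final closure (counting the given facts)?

18

Round 1: R1 [blue(node2) :- approved(x).]; R2 [closed(m) :- swims(m), stale(m).]; R3 [cold(node2) :- signed(x).]; R7 [active(x) :- flagged(x).]; R12 [small(m) :- signed(x), penguin(node2).]. Adds blue(node2), closed(m), cold(node2), active(x), small(m).
Round 2: R11 [has_feathers(x) :- active(x), small(m), red(m).]; R14 [metal(m) :- blue(node2), swims(m).]. Adds has_feathers(x), metal(m).
Round 3: R13 [visible(node2) :- has_feathers(x), metal(m), stale(m).]. Adds visible(node2).
Round 4: R10 [mammal(x) :- visible(node2), closed(m).]. Adds mammal(x).
Round 5: R8 [bird(x) :- mammal(x).]. Adds bird(x).
Closure: {active(x), approved(x), bird(x), blue(node2), closed(m), cold(node2), flagged(x), has_feathers(x), mammal(x), metal(m), penguin(node2), red(m), signed(x), small(m), stale(m), swims(m), valid(x), visible(node2)} — 18 facts.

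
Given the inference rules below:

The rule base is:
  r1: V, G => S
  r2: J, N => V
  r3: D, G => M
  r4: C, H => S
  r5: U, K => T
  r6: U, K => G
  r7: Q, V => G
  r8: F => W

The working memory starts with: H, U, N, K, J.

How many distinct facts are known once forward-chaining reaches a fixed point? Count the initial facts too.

Round 1 fires r2, r5, r6, giving V, T, G.
Round 2 fires r1, giving S.
Closure: {G, H, J, K, N, S, T, U, V} — 9 facts.

9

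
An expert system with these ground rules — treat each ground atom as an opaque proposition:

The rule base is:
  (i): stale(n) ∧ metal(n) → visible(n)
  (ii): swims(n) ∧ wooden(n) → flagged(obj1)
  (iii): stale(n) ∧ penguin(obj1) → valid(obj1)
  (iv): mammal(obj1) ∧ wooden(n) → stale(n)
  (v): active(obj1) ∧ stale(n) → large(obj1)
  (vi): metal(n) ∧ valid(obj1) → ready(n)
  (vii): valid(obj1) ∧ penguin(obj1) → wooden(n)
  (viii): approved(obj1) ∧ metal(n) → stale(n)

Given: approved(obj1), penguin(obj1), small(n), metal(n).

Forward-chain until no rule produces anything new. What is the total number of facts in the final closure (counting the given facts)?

Round 1: (viii) [approved(obj1) ∧ metal(n) → stale(n)]. New: stale(n).
Round 2: (i) [stale(n) ∧ metal(n) → visible(n)]; (iii) [stale(n) ∧ penguin(obj1) → valid(obj1)]. New: visible(n), valid(obj1).
Round 3: (vi) [metal(n) ∧ valid(obj1) → ready(n)]; (vii) [valid(obj1) ∧ penguin(obj1) → wooden(n)]. New: ready(n), wooden(n).
Closure: {approved(obj1), metal(n), penguin(obj1), ready(n), small(n), stale(n), valid(obj1), visible(n), wooden(n)} — 9 facts.

9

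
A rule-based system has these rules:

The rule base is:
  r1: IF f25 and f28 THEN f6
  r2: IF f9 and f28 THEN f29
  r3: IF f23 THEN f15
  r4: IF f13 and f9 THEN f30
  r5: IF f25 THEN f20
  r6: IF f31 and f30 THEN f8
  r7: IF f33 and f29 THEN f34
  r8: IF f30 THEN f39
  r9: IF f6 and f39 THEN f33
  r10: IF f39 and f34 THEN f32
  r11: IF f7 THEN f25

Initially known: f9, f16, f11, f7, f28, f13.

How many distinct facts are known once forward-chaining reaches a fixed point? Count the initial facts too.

15

[1] r2 [IF f9 and f28 THEN f29]; r4 [IF f13 and f9 THEN f30]; r11 [IF f7 THEN f25]. ⇒ new: f29, f30, f25.
[2] r1 [IF f25 and f28 THEN f6]; r5 [IF f25 THEN f20]; r8 [IF f30 THEN f39]. ⇒ new: f6, f20, f39.
[3] r9 [IF f6 and f39 THEN f33]. ⇒ new: f33.
[4] r7 [IF f33 and f29 THEN f34]. ⇒ new: f34.
[5] r10 [IF f39 and f34 THEN f32]. ⇒ new: f32.
Closure: {f11, f13, f16, f20, f25, f28, f29, f30, f32, f33, f34, f39, f6, f7, f9} — 15 facts.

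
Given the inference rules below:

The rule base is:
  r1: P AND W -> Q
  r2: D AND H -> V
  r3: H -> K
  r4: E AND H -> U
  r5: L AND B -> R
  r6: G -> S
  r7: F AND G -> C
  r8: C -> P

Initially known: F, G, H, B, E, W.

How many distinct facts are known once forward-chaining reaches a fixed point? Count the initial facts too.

Round 1: r3 [H -> K]; r4 [E AND H -> U]; r6 [G -> S]; r7 [F AND G -> C]. New: K, U, S, C.
Round 2: r8 [C -> P]. New: P.
Round 3: r1 [P AND W -> Q]. New: Q.
Closure: {B, C, E, F, G, H, K, P, Q, S, U, W} — 12 facts.

12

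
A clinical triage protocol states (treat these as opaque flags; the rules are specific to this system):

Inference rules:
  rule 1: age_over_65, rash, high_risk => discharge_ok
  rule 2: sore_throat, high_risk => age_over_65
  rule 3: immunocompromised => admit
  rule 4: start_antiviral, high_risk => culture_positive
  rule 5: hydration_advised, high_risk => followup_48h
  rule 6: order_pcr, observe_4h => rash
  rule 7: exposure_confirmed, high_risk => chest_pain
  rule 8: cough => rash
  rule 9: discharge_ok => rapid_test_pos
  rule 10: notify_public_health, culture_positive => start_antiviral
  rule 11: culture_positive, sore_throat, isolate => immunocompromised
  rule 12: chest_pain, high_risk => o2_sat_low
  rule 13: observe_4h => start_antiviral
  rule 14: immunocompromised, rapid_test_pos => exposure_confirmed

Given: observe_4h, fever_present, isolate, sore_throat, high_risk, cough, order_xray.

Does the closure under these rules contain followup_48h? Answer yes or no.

no

Round 1: rule 2 [sore_throat, high_risk => age_over_65]; rule 8 [cough => rash]; rule 13 [observe_4h => start_antiviral]. Adds age_over_65, rash, start_antiviral.
Round 2: rule 1 [age_over_65, rash, high_risk => discharge_ok]; rule 4 [start_antiviral, high_risk => culture_positive]. Adds discharge_ok, culture_positive.
Round 3: rule 9 [discharge_ok => rapid_test_pos]; rule 11 [culture_positive, sore_throat, isolate => immunocompromised]. Adds rapid_test_pos, immunocompromised.
Round 4: rule 3 [immunocompromised => admit]; rule 14 [immunocompromised, rapid_test_pos => exposure_confirmed]. Adds admit, exposure_confirmed.
Round 5: rule 7 [exposure_confirmed, high_risk => chest_pain]. Adds chest_pain.
Round 6: rule 12 [chest_pain, high_risk => o2_sat_low]. Adds o2_sat_low.
Fixed point reached. followup_48h is concluded only by rule 5; rule 5 needs hydration_advised (never derived).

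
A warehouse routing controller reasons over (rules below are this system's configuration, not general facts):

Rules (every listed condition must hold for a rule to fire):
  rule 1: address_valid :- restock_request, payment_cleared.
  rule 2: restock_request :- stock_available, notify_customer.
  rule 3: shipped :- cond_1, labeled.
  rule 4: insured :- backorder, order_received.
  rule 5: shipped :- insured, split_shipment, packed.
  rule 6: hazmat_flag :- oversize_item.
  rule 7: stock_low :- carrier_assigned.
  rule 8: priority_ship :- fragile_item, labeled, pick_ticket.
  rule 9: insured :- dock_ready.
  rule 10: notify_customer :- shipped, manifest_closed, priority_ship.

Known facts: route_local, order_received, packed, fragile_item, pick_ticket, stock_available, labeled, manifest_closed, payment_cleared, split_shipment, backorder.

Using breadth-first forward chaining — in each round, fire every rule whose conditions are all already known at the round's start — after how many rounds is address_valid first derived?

5

[1] rule 4 [insured :- backorder, order_received.]; rule 8 [priority_ship :- fragile_item, labeled, pick_ticket.]. ⇒ new: insured, priority_ship.
[2] rule 5 [shipped :- insured, split_shipment, packed.]. ⇒ new: shipped.
[3] rule 10 [notify_customer :- shipped, manifest_closed, priority_ship.]. ⇒ new: notify_customer.
[4] rule 2 [restock_request :- stock_available, notify_customer.]. ⇒ new: restock_request.
[5] rule 1 [address_valid :- restock_request, payment_cleared.]. ⇒ new: address_valid.
address_valid first appears in round 5.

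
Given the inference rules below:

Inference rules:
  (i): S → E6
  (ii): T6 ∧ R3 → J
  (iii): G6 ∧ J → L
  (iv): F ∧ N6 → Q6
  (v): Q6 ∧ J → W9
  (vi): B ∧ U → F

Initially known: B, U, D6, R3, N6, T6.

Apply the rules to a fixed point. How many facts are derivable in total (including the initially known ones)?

Round 1: (ii) [T6 ∧ R3 → J]; (vi) [B ∧ U → F]. New: J, F.
Round 2: (iv) [F ∧ N6 → Q6]. New: Q6.
Round 3: (v) [Q6 ∧ J → W9]. New: W9.
Closure: {B, D6, F, J, N6, Q6, R3, T6, U, W9} — 10 facts.

10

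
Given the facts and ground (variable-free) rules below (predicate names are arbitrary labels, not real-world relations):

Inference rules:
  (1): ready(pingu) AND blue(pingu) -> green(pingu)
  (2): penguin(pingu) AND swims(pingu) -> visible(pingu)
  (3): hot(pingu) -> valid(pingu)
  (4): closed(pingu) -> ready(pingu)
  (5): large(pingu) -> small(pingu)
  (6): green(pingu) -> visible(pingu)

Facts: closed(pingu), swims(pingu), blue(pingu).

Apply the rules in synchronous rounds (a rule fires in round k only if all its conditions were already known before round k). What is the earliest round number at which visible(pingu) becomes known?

3

Round 1 fires (4), giving ready(pingu).
Round 2 fires (1), giving green(pingu).
Round 3 fires (6), giving visible(pingu).
visible(pingu) first appears in round 3.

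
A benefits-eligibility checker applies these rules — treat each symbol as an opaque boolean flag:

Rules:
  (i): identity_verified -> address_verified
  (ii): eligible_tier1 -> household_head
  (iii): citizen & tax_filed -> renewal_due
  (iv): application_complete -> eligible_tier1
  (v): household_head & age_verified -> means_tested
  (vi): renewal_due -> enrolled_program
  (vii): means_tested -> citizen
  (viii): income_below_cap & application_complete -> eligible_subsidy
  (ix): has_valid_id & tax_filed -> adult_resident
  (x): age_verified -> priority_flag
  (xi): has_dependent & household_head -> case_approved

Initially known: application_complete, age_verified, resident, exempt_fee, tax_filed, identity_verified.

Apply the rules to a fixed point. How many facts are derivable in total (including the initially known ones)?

Round 1: (i) [identity_verified -> address_verified]; (iv) [application_complete -> eligible_tier1]; (x) [age_verified -> priority_flag]. New: address_verified, eligible_tier1, priority_flag.
Round 2: (ii) [eligible_tier1 -> household_head]. New: household_head.
Round 3: (v) [household_head & age_verified -> means_tested]. New: means_tested.
Round 4: (vii) [means_tested -> citizen]. New: citizen.
Round 5: (iii) [citizen & tax_filed -> renewal_due]. New: renewal_due.
Round 6: (vi) [renewal_due -> enrolled_program]. New: enrolled_program.
Closure: {address_verified, age_verified, application_complete, citizen, eligible_tier1, enrolled_program, exempt_fee, household_head, identity_verified, means_tested, priority_flag, renewal_due, resident, tax_filed} — 14 facts.

14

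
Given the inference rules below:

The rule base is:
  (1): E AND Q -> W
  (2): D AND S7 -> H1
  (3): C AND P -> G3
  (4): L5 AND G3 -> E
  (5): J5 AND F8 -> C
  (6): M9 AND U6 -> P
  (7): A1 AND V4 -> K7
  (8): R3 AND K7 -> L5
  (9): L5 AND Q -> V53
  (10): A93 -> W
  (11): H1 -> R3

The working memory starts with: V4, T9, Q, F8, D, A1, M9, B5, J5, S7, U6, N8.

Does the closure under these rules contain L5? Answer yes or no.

yes

Round 1: (2) [D AND S7 -> H1]; (5) [J5 AND F8 -> C]; (6) [M9 AND U6 -> P]; (7) [A1 AND V4 -> K7]. New: H1, C, P, K7.
Round 2: (3) [C AND P -> G3]; (11) [H1 -> R3]. New: G3, R3.
Round 3: (8) [R3 AND K7 -> L5]. New: L5.
Round 4: (4) [L5 AND G3 -> E]; (9) [L5 AND Q -> V53]. New: E, V53.
Round 5: (1) [E AND Q -> W]. New: W.
L5 appears in round 3, so it is derivable.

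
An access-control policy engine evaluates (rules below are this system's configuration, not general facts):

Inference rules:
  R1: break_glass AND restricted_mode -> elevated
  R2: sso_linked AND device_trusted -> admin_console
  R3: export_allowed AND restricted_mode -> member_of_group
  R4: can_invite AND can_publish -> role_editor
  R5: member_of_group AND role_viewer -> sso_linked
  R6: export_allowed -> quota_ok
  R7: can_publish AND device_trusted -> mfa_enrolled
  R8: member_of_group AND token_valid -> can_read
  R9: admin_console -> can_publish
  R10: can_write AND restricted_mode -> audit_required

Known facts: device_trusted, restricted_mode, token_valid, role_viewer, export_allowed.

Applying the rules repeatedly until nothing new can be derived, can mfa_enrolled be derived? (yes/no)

yes

Round 1 fires R3, R6, giving member_of_group, quota_ok.
Round 2 fires R5, R8, giving sso_linked, can_read.
Round 3 fires R2, giving admin_console.
Round 4 fires R9, giving can_publish.
Round 5 fires R7, giving mfa_enrolled.
mfa_enrolled appears in round 5, so it is derivable.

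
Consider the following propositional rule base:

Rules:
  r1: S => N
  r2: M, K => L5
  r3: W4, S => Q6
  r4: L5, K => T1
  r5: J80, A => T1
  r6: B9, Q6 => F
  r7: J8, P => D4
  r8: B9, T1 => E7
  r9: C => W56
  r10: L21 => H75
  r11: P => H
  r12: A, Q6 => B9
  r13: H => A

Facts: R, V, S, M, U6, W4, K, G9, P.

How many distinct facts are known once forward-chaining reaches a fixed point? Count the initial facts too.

Round 1: r1 [S => N]; r2 [M, K => L5]; r3 [W4, S => Q6]; r11 [P => H]. Adds N, L5, Q6, H.
Round 2: r4 [L5, K => T1]; r13 [H => A]. Adds T1, A.
Round 3: r12 [A, Q6 => B9]. Adds B9.
Round 4: r6 [B9, Q6 => F]; r8 [B9, T1 => E7]. Adds F, E7.
Closure: {A, B9, E7, F, G9, H, K, L5, M, N, P, Q6, R, S, T1, U6, V, W4} — 18 facts.

18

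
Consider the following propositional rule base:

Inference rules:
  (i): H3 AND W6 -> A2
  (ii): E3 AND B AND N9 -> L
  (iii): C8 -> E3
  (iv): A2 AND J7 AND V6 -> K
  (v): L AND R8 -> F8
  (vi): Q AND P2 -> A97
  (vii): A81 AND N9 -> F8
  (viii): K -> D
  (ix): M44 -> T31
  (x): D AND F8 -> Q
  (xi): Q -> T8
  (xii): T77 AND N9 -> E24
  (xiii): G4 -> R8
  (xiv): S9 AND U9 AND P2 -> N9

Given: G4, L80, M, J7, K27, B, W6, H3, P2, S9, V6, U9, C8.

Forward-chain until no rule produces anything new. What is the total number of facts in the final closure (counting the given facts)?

Round 1 — (i), (iii), (xiii), (xiv), derive A2, E3, R8, N9.
Round 2 — (ii), (iv), derive L, K.
Round 3 — (v), (viii), derive F8, D.
Round 4 — (x), derive Q.
Round 5 — (vi), (xi), derive A97, T8.
Closure: {A2, A97, B, C8, D, E3, F8, G4, H3, J7, K, K27, L, L80, M, N9, P2, Q, R8, S9, T8, U9, V6, W6} — 24 facts.

24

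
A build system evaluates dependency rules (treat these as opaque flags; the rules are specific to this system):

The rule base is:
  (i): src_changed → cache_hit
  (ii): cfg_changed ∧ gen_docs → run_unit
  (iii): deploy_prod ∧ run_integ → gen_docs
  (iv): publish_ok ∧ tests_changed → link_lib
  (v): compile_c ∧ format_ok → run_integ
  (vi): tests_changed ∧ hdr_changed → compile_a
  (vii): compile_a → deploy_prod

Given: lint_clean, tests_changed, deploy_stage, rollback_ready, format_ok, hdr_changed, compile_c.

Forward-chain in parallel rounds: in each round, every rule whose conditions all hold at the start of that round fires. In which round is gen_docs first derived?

3

Round 1: (v) [compile_c ∧ format_ok → run_integ]; (vi) [tests_changed ∧ hdr_changed → compile_a]. Adds run_integ, compile_a.
Round 2: (vii) [compile_a → deploy_prod]. Adds deploy_prod.
Round 3: (iii) [deploy_prod ∧ run_integ → gen_docs]. Adds gen_docs.
gen_docs first appears in round 3.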